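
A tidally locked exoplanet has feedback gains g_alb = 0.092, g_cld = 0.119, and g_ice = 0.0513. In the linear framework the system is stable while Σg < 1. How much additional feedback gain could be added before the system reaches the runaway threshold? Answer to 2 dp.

Current total gain = 0.092 + 0.119 + 0.0513 = 0.2623.
Margin to runaway = 1 − 0.2623 = 0.74.

0.74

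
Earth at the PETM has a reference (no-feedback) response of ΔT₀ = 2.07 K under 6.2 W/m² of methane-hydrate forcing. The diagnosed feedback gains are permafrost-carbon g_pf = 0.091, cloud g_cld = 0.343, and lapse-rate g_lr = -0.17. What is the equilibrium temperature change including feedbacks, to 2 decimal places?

2.81 K

Total gain g = 0.091 + 0.343 − 0.17 = 0.264.
Amplification A = 1/(1 − 0.264) = 1.359.
ΔT = 2.07 × 1.359 = 2.81 K.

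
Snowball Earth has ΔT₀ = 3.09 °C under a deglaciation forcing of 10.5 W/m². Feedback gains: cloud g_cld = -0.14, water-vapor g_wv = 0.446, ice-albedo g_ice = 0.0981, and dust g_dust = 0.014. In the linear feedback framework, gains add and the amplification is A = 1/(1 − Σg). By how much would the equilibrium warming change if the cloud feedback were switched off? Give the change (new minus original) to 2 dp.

1.68 °C

Original: g = 0.4181, ΔT = 3.09/(1−0.4181) = 5.3102 °C.
Without cloud: g' = 0.5581, ΔT' = 3.09/(1−0.5581) = 6.9925 °C.
Change = 6.9925 − 5.3102 = 1.68 °C.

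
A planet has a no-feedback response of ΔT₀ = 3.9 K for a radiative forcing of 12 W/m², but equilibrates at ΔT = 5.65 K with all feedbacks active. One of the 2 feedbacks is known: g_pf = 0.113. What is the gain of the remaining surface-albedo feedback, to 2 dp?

Amplification A = ΔT/ΔT₀ = 5.65/3.9 = 1.449.
Total gain g = 1 − 1/A = 1 − 1/1.449 = 0.3099.
The known gain is 0.113.
g_alb = 0.3099 − 0.113 = 0.20.

0.20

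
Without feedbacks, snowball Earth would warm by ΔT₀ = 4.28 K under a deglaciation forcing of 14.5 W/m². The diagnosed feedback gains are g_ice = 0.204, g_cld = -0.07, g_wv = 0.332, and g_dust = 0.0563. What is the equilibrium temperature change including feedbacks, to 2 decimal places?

Total gain g = 0.204 − 0.07 + 0.332 + 0.0563 = 0.5223.
Amplification A = 1/(1 − 0.5223) = 2.093.
ΔT = 4.28 × 2.093 = 8.96 K.

8.96 K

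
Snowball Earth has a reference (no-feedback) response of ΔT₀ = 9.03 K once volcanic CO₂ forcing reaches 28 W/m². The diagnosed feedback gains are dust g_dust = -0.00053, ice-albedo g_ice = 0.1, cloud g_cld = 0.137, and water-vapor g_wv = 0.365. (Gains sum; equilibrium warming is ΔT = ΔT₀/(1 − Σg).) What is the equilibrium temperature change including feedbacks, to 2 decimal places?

22.66 K

Total gain g = -0.00053 + 0.1 + 0.137 + 0.365 = 0.60147.
Amplification A = 1/(1 − 0.60147) = 2.509.
ΔT = 9.03 × 2.509 = 22.66 K.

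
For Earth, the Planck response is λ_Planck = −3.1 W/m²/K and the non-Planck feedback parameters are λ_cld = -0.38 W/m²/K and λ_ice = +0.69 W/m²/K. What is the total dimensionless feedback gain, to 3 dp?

Convert to gains: g_cld = -0.38/3.1 = -0.1226; g_ice = 0.69/3.1 = 0.2226.
Total gain g = 0.1.

0.100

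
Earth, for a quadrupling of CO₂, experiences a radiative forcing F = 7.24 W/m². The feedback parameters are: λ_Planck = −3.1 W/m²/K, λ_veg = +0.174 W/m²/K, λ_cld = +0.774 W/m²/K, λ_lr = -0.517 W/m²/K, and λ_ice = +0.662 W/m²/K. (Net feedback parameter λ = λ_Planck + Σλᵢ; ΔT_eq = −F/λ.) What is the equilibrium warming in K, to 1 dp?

Net feedback parameter λ = (−3.1) + (+0.174) + (+0.774) + (-0.517) + (+0.662) = -2.007 W/m²/K.
ΔT = −F/λ = −7.24/(-2.007) = 3.6 K.

3.6 K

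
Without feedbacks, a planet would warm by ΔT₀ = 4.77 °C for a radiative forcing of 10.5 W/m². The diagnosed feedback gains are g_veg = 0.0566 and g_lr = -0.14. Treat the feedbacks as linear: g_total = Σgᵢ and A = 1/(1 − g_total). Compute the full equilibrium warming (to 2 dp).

Total gain g = 0.0566 − 0.14 = -0.0834.
Amplification A = 1/(1 + 0.0834) = 0.923.
ΔT = 4.77 × 0.923 = 4.40 °C.

4.40 °C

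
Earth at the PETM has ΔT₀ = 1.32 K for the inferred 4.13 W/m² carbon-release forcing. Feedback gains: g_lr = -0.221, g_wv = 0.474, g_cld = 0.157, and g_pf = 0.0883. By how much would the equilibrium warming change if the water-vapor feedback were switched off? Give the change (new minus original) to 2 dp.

-1.28 K

Original: g = 0.4983, ΔT = 1.32/(1−0.4983) = 2.6311 K.
Without water-vapor: g' = 0.0243, ΔT' = 1.32/(1−0.0243) = 1.3529 K.
Change = 1.3529 − 2.6311 = -1.28 K.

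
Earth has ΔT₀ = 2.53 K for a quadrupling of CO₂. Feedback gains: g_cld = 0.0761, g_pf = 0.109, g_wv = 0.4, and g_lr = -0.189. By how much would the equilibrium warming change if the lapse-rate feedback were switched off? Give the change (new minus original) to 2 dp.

1.91 K

Original: g = 0.3961, ΔT = 2.53/(1−0.3961) = 4.1894 K.
Without lapse-rate: g' = 0.5851, ΔT' = 2.53/(1−0.5851) = 6.0979 K.
Change = 6.0979 − 4.1894 = 1.91 K.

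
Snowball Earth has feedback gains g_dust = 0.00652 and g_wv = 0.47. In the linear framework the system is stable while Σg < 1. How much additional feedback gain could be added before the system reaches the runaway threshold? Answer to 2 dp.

0.52

Current total gain = 0.00652 + 0.47 = 0.47652.
Margin to runaway = 1 − 0.47652 = 0.52.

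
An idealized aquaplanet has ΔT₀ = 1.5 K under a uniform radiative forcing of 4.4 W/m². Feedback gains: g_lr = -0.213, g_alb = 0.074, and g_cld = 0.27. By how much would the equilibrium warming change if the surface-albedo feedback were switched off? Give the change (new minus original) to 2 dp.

Original: g = 0.131, ΔT = 1.5/(1−0.131) = 1.7261 K.
Without surface-albedo: g' = 0.057, ΔT' = 1.5/(1−0.057) = 1.5907 K.
Change = 1.5907 − 1.7261 = -0.14 K.

-0.14 K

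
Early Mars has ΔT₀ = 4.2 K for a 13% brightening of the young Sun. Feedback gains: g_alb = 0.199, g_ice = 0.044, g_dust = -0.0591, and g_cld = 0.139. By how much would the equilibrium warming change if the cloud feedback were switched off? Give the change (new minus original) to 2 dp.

-1.06 K

Original: g = 0.3229, ΔT = 4.2/(1−0.3229) = 6.2029 K.
Without cloud: g' = 0.1839, ΔT' = 4.2/(1−0.1839) = 5.1464 K.
Change = 5.1464 − 6.2029 = -1.06 K.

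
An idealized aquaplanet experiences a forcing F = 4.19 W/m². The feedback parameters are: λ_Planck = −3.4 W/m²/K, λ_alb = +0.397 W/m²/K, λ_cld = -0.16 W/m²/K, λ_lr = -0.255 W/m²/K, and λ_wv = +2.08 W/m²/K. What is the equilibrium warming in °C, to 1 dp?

3.1 °C

Net feedback parameter λ = (−3.4) + (+0.397) + (-0.16) + (-0.255) + (+2.08) = -1.338 W/m²/K.
ΔT = −F/λ = −4.19/(-1.338) = 3.1 °C.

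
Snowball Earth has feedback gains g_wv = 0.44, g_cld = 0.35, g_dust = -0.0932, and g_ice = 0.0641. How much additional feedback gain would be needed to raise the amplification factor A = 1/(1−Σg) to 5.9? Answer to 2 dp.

0.07

Current total gain = 0.7609.
Target gain for A = 5.9: g* = 1 − 1/5.9 = 0.8305.
Additional gain needed = 0.8305 − 0.7609 = 0.07.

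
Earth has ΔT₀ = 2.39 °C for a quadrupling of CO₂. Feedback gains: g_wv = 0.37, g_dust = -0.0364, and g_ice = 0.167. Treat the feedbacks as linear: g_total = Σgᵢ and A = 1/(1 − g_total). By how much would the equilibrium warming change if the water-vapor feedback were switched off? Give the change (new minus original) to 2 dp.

-2.04 °C

Original: g = 0.5006, ΔT = 2.39/(1−0.5006) = 4.7857 °C.
Without water-vapor: g' = 0.1306, ΔT' = 2.39/(1−0.1306) = 2.7490 °C.
Change = 2.7490 − 4.7857 = -2.04 °C.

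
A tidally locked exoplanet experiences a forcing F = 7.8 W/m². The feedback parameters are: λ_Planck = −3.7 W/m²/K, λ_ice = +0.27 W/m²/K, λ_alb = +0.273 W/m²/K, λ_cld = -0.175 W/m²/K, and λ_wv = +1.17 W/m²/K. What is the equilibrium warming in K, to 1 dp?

3.6 K

Net feedback parameter λ = (−3.7) + (+0.27) + (+0.273) + (-0.175) + (+1.17) = -2.162 W/m²/K.
ΔT = −F/λ = −7.8/(-2.162) = 3.6 K.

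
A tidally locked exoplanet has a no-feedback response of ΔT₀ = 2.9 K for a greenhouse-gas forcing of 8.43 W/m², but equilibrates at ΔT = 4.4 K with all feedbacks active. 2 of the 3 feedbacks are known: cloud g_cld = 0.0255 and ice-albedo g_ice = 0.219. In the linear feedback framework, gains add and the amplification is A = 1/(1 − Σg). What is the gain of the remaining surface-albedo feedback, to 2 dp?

0.10

Amplification A = ΔT/ΔT₀ = 4.4/2.9 = 1.517.
Total gain g = 1 − 1/A = 1 − 1/1.517 = 0.3408.
Known gains sum to 0.0255 + 0.219 = 0.2445.
g_alb = 0.3408 − 0.2445 = 0.10.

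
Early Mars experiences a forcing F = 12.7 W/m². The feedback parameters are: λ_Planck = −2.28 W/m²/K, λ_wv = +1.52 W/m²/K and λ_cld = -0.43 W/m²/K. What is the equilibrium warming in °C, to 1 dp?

Net feedback parameter λ = (−2.28) + (+1.52) + (-0.43) = -1.19 W/m²/K.
ΔT = −F/λ = −12.7/(-1.19) = 10.7 °C.

10.7 °C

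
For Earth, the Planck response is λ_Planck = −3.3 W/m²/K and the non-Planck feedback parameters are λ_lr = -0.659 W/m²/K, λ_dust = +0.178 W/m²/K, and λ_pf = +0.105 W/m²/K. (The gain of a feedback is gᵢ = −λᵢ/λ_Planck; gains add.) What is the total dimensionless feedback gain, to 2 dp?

-0.11

Convert to gains: g_lr = -0.659/3.3 = -0.1997; g_dust = 0.178/3.3 = 0.05394; g_pf = 0.105/3.3 = 0.03182.
Total gain g = -0.11394.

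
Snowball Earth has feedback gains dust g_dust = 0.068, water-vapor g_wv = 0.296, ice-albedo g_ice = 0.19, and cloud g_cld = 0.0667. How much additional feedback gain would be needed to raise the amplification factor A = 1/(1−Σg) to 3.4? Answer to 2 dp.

Current total gain = 0.6207.
Target gain for A = 3.4: g* = 1 − 1/3.4 = 0.7059.
Additional gain needed = 0.7059 − 0.6207 = 0.09.

0.09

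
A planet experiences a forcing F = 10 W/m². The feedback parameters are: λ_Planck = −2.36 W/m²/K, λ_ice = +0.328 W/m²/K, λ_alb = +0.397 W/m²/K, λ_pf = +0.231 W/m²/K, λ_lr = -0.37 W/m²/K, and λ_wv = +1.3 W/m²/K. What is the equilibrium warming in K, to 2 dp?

21.10 K

Net feedback parameter λ = (−2.36) + (+0.328) + (+0.397) + (+0.231) + (-0.37) + (+1.3) = -0.474 W/m²/K.
ΔT = −F/λ = −10/(-0.474) = 21.10 K.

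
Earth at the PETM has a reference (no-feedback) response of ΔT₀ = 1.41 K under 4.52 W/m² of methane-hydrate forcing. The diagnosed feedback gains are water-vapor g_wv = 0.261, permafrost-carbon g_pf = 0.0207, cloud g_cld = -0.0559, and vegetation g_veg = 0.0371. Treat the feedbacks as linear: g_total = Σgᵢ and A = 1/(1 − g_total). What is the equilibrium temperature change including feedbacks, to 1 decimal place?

Total gain g = 0.261 + 0.0207 − 0.0559 + 0.0371 = 0.2629.
Amplification A = 1/(1 − 0.2629) = 1.357.
ΔT = 1.41 × 1.357 = 1.9 K.

1.9 K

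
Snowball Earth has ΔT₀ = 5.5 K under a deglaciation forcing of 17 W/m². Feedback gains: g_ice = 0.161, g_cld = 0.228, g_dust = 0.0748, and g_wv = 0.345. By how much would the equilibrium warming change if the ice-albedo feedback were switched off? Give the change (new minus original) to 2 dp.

Original: g = 0.8088, ΔT = 5.5/(1−0.8088) = 28.7657 K.
Without ice-albedo: g' = 0.6478, ΔT' = 5.5/(1−0.6478) = 15.6161 K.
Change = 15.6161 − 28.7657 = -13.15 K.

-13.15 K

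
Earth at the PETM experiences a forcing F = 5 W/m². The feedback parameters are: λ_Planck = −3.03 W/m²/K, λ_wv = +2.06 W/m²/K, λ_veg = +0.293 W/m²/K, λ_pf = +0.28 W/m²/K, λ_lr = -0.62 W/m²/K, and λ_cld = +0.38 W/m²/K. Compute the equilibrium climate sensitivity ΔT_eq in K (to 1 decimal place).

Net feedback parameter λ = (−3.03) + (+2.06) + (+0.293) + (+0.28) + (-0.62) + (+0.38) = -0.637 W/m²/K.
ΔT = −F/λ = −5/(-0.637) = 7.8 K.

7.8 K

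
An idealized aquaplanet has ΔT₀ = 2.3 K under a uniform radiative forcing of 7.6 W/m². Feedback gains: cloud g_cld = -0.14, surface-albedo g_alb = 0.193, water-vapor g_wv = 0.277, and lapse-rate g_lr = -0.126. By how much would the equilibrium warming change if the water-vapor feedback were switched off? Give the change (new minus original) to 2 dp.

-0.75 K

Original: g = 0.204, ΔT = 2.3/(1−0.204) = 2.8894 K.
Without water-vapor: g' = -0.073, ΔT' = 2.3/(1+0.073) = 2.1435 K.
Change = 2.1435 − 2.8894 = -0.75 K.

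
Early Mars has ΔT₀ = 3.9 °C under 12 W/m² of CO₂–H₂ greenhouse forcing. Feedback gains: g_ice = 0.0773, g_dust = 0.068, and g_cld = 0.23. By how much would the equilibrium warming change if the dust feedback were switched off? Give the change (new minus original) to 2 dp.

Original: g = 0.3753, ΔT = 3.9/(1−0.3753) = 6.2430 °C.
Without dust: g' = 0.3073, ΔT' = 3.9/(1−0.3073) = 5.6301 °C.
Change = 5.6301 − 6.2430 = -0.61 °C.

-0.61 °C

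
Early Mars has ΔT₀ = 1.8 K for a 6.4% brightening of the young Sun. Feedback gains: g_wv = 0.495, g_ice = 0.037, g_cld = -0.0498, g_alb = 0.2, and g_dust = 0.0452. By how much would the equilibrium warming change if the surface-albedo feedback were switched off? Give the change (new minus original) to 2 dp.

-2.79 K

Original: g = 0.7274, ΔT = 1.8/(1−0.7274) = 6.6031 K.
Without surface-albedo: g' = 0.5274, ΔT' = 1.8/(1−0.5274) = 3.8087 K.
Change = 3.8087 − 6.6031 = -2.79 K.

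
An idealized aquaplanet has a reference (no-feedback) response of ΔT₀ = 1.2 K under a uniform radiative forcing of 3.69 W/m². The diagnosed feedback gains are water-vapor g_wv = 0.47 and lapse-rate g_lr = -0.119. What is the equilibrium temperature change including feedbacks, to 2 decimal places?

Total gain g = 0.47 − 0.119 = 0.351.
Amplification A = 1/(1 − 0.351) = 1.541.
ΔT = 1.2 × 1.541 = 1.85 K.

1.85 K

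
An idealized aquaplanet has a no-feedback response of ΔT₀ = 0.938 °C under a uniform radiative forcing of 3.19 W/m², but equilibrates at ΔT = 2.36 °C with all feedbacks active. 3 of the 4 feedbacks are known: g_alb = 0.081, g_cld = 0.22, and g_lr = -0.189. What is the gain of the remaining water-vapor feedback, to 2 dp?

Amplification A = ΔT/ΔT₀ = 2.36/0.938 = 2.516.
Total gain g = 1 − 1/A = 1 − 1/2.516 = 0.6025.
Known gains sum to 0.081 + 0.22 − 0.189 = 0.112.
g_wv = 0.6025 − 0.112 = 0.49.

0.49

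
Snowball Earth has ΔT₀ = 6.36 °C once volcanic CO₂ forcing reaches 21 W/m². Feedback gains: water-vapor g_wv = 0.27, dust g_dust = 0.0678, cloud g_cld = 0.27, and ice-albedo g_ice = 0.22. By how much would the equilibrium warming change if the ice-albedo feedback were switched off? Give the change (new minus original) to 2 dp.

-20.72 °C

Original: g = 0.8278, ΔT = 6.36/(1−0.8278) = 36.9338 °C.
Without ice-albedo: g' = 0.6078, ΔT' = 6.36/(1−0.6078) = 16.2162 °C.
Change = 16.2162 − 36.9338 = -20.72 °C.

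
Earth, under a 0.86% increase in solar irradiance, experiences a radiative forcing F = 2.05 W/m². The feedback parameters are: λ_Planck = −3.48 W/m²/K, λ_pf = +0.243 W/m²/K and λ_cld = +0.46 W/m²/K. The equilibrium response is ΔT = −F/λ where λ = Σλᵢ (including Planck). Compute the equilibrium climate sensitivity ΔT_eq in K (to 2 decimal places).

Net feedback parameter λ = (−3.48) + (+0.243) + (+0.46) = -2.777 W/m²/K.
ΔT = −F/λ = −2.05/(-2.777) = 0.74 K.

0.74 K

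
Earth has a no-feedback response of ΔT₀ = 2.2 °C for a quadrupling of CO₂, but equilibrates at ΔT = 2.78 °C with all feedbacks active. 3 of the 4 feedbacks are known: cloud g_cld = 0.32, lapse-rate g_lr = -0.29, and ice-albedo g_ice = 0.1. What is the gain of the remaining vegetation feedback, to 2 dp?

Amplification A = ΔT/ΔT₀ = 2.78/2.2 = 1.264.
Total gain g = 1 − 1/A = 1 − 1/1.264 = 0.2089.
Known gains sum to 0.32 − 0.29 + 0.1 = 0.13.
g_veg = 0.2089 − 0.13 = 0.08.

0.08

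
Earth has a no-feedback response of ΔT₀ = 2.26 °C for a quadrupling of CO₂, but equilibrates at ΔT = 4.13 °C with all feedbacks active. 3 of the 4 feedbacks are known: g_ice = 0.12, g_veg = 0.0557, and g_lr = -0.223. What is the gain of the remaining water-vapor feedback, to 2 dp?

0.50

Amplification A = ΔT/ΔT₀ = 4.13/2.26 = 1.827.
Total gain g = 1 − 1/A = 1 − 1/1.827 = 0.4527.
Known gains sum to 0.12 + 0.0557 − 0.223 = -0.0473.
g_wv = 0.4527 + 0.0473 = 0.50.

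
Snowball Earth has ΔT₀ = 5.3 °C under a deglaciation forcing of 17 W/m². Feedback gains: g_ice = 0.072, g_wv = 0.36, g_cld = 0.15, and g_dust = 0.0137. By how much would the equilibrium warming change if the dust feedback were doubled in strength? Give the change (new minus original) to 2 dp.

Original: g = 0.5957, ΔT = 5.3/(1−0.5957) = 13.1091 °C.
With doubled dust: g' = 0.6094, ΔT' = 5.3/(1−0.6094) = 13.5689 °C.
Change = 13.5689 − 13.1091 = 0.46 °C.

0.46 °C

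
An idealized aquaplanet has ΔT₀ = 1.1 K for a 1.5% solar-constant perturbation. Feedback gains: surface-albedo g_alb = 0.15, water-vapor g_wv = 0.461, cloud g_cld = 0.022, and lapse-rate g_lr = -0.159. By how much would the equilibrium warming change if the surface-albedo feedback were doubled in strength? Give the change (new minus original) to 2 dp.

Original: g = 0.474, ΔT = 1.1/(1−0.474) = 2.0913 K.
With doubled surface-albedo: g' = 0.624, ΔT' = 1.1/(1−0.624) = 2.9255 K.
Change = 2.9255 − 2.0913 = 0.83 K.

0.83 K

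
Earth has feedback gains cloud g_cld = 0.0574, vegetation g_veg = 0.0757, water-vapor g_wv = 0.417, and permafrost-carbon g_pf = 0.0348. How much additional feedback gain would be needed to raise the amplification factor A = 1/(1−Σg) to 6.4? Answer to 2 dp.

0.26

Current total gain = 0.5849.
Target gain for A = 6.4: g* = 1 − 1/6.4 = 0.8438.
Additional gain needed = 0.8438 − 0.5849 = 0.26.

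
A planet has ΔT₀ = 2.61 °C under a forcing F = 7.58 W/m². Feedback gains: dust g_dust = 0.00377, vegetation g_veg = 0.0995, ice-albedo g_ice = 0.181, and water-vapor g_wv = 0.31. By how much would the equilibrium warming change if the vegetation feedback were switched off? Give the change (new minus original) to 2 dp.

Original: g = 0.59427, ΔT = 2.61/(1−0.59427) = 6.4328 °C.
Without vegetation: g' = 0.49477, ΔT' = 2.61/(1−0.49477) = 5.1660 °C.
Change = 5.1660 − 6.4328 = -1.27 °C.

-1.27 °C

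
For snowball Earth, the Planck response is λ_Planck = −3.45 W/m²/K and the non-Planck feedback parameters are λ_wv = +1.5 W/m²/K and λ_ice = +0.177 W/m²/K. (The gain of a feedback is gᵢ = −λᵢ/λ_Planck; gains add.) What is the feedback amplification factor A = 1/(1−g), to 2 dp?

1.95

Convert to gains: g_wv = 1.5/3.45 = 0.4348; g_ice = 0.177/3.45 = 0.0513.
Total gain g = 0.4861.
A = 1/(1 − 0.4861) = 1.95.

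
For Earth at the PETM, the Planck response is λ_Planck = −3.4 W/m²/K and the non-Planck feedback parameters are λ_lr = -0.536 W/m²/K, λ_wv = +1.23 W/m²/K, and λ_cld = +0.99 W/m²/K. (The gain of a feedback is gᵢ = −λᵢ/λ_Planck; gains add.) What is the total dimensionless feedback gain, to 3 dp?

Convert to gains: g_lr = -0.536/3.4 = -0.1576; g_wv = 1.23/3.4 = 0.3618; g_cld = 0.99/3.4 = 0.2912.
Total gain g = 0.4954.

0.495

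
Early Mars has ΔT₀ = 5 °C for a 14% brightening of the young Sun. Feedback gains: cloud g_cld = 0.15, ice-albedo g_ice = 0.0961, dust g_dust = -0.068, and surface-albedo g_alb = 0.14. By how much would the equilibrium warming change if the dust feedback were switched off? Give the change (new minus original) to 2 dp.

Original: g = 0.3181, ΔT = 5/(1−0.3181) = 7.3325 °C.
Without dust: g' = 0.3861, ΔT' = 5/(1−0.3861) = 8.1446 °C.
Change = 8.1446 − 7.3325 = 0.81 °C.

0.81 °C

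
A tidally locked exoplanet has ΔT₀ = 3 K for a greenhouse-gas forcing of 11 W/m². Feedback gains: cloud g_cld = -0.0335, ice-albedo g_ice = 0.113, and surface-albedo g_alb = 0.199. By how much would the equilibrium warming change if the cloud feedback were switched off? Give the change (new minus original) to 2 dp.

0.20 K

Original: g = 0.2785, ΔT = 3/(1−0.2785) = 4.1580 K.
Without cloud: g' = 0.312, ΔT' = 3/(1−0.312) = 4.3605 K.
Change = 4.3605 − 4.1580 = 0.20 K.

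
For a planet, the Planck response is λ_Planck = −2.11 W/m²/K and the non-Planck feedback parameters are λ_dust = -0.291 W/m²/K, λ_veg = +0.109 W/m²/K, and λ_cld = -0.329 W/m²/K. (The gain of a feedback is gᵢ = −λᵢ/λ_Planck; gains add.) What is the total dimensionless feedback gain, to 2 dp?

-0.24

Convert to gains: g_dust = -0.291/2.11 = -0.1379; g_veg = 0.109/2.11 = 0.05166; g_cld = -0.329/2.11 = -0.1559.
Total gain g = -0.24214.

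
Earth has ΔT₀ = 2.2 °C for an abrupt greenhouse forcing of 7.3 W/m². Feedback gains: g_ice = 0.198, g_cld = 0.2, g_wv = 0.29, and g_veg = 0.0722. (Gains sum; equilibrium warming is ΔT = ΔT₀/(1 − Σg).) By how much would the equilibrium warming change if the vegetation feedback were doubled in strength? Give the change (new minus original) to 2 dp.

3.95 °C

Original: g = 0.7602, ΔT = 2.2/(1−0.7602) = 9.1743 °C.
With doubled vegetation: g' = 0.8324, ΔT' = 2.2/(1−0.8324) = 13.1265 °C.
Change = 13.1265 − 9.1743 = 3.95 °C.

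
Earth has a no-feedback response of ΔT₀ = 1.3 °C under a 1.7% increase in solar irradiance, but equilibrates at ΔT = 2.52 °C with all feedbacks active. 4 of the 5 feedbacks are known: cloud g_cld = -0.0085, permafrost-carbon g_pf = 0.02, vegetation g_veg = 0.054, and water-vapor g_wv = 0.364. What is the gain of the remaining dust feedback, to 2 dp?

0.05

Amplification A = ΔT/ΔT₀ = 2.52/1.3 = 1.938.
Total gain g = 1 − 1/A = 1 − 1/1.938 = 0.484.
Known gains sum to -0.0085 + 0.02 + 0.054 + 0.364 = 0.4295.
g_dust = 0.484 − 0.4295 = 0.05.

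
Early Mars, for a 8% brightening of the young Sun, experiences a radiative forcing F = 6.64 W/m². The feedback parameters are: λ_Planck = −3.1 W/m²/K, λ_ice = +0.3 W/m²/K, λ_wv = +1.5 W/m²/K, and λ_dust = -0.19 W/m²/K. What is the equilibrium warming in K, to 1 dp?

4.5 K

Net feedback parameter λ = (−3.1) + (+0.3) + (+1.5) + (-0.19) = -1.49 W/m²/K.
ΔT = −F/λ = −6.64/(-1.49) = 4.5 K.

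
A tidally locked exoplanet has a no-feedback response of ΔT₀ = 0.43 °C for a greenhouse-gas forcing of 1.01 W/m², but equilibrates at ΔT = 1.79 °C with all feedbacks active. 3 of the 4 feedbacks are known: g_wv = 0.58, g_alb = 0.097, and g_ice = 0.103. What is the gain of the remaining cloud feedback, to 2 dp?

-0.02

Amplification A = ΔT/ΔT₀ = 1.79/0.43 = 4.163.
Total gain g = 1 − 1/A = 1 − 1/4.163 = 0.7598.
Known gains sum to 0.58 + 0.097 + 0.103 = 0.78.
g_cld = 0.7598 − 0.78 = -0.02.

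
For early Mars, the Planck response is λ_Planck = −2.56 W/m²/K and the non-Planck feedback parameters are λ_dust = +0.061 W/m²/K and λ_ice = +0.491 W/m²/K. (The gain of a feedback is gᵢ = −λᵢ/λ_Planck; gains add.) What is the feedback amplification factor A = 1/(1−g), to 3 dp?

1.275

Convert to gains: g_dust = 0.061/2.56 = 0.02383; g_ice = 0.491/2.56 = 0.1918.
Total gain g = 0.21563.
A = 1/(1 − 0.21563) = 1.275.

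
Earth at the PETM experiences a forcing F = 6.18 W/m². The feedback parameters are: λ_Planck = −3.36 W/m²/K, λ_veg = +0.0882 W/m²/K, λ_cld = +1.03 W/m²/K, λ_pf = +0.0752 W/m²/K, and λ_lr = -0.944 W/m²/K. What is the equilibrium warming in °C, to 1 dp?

Net feedback parameter λ = (−3.36) + (+0.0882) + (+1.03) + (+0.0752) + (-0.944) = -3.1106 W/m²/K.
ΔT = −F/λ = −6.18/(-3.1106) = 2.0 °C.

2.0 °C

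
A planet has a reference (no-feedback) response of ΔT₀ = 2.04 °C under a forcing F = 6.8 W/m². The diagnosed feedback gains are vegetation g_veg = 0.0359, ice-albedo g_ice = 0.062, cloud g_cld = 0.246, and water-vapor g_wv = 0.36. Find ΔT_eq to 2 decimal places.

6.89 °C

Total gain g = 0.0359 + 0.062 + 0.246 + 0.36 = 0.7039.
Amplification A = 1/(1 − 0.7039) = 3.377.
ΔT = 2.04 × 3.377 = 6.89 °C.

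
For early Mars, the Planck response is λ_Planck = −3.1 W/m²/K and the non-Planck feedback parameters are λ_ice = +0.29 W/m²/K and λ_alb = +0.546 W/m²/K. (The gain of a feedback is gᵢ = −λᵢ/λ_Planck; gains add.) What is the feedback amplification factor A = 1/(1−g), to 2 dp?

1.37

Convert to gains: g_ice = 0.29/3.1 = 0.09355; g_alb = 0.546/3.1 = 0.1761.
Total gain g = 0.26965.
A = 1/(1 − 0.26965) = 1.37.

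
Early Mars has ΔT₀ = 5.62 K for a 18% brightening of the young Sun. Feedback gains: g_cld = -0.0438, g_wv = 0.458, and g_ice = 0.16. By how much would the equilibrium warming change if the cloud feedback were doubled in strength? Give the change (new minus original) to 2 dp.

-1.23 K

Original: g = 0.5742, ΔT = 5.62/(1−0.5742) = 13.1987 K.
With doubled cloud: g' = 0.5304, ΔT' = 5.62/(1−0.5304) = 11.9676 K.
Change = 11.9676 − 13.1987 = -1.23 K.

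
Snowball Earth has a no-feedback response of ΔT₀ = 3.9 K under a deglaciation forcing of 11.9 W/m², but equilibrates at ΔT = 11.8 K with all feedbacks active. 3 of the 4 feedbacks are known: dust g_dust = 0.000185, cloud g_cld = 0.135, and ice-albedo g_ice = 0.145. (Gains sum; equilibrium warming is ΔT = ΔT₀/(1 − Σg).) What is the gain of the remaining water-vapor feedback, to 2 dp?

Amplification A = ΔT/ΔT₀ = 11.8/3.9 = 3.026.
Total gain g = 1 − 1/A = 1 − 1/3.026 = 0.6695.
Known gains sum to 0.000185 + 0.135 + 0.145 = 0.280185.
g_wv = 0.6695 − 0.280185 = 0.39.

0.39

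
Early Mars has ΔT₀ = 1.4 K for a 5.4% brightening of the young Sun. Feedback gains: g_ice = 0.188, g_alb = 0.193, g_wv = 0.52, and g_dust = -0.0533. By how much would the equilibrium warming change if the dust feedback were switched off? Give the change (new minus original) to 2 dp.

4.95 K

Original: g = 0.8477, ΔT = 1.4/(1−0.8477) = 9.1924 K.
Without dust: g' = 0.901, ΔT' = 1.4/(1−0.901) = 14.1414 K.
Change = 14.1414 − 9.1924 = 4.95 K.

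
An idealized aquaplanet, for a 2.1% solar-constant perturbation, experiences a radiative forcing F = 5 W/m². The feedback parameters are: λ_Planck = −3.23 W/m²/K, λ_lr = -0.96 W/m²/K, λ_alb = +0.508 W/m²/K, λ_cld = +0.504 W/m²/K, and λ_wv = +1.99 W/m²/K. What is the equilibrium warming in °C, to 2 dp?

Net feedback parameter λ = (−3.23) + (-0.96) + (+0.508) + (+0.504) + (+1.99) = -1.188 W/m²/K.
ΔT = −F/λ = −5/(-1.188) = 4.21 °C.

4.21 °C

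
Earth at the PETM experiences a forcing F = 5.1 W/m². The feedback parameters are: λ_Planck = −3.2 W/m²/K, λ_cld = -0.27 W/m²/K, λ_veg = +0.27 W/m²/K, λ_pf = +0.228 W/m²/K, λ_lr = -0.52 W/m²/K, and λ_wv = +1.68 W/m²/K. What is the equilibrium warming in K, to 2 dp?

2.81 K

Net feedback parameter λ = (−3.2) + (-0.27) + (+0.27) + (+0.228) + (-0.52) + (+1.68) = -1.812 W/m²/K.
ΔT = −F/λ = −5.1/(-1.812) = 2.81 K.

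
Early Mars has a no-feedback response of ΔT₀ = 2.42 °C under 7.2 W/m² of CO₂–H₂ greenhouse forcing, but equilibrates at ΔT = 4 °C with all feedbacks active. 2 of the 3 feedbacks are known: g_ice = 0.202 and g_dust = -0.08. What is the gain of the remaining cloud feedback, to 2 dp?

Amplification A = ΔT/ΔT₀ = 4/2.42 = 1.653.
Total gain g = 1 − 1/A = 1 − 1/1.653 = 0.395.
Known gains sum to 0.202 − 0.08 = 0.122.
g_cld = 0.395 − 0.122 = 0.27.

0.27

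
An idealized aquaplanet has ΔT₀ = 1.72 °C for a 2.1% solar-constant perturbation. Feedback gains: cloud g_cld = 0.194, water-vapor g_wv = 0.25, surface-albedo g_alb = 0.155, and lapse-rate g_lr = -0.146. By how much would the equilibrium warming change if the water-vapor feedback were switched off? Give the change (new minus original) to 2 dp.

-0.99 °C

Original: g = 0.453, ΔT = 1.72/(1−0.453) = 3.1444 °C.
Without water-vapor: g' = 0.203, ΔT' = 1.72/(1−0.203) = 2.1581 °C.
Change = 2.1581 − 3.1444 = -0.99 °C.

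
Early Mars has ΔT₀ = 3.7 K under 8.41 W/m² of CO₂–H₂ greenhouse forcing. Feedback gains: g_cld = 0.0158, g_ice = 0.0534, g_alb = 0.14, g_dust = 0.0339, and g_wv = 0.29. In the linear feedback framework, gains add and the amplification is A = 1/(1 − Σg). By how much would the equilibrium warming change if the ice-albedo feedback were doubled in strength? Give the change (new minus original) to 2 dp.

Original: g = 0.5331, ΔT = 3.7/(1−0.5331) = 7.9246 K.
With doubled ice-albedo: g' = 0.5865, ΔT' = 3.7/(1−0.5865) = 8.9480 K.
Change = 8.9480 − 7.9246 = 1.02 K.

1.02 K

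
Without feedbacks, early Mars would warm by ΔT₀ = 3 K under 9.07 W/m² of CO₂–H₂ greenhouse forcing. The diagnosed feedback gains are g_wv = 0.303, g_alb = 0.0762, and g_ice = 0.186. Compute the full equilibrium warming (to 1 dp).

6.9 K

Total gain g = 0.303 + 0.0762 + 0.186 = 0.5652.
Amplification A = 1/(1 − 0.5652) = 2.3.
ΔT = 3 × 2.3 = 6.9 K.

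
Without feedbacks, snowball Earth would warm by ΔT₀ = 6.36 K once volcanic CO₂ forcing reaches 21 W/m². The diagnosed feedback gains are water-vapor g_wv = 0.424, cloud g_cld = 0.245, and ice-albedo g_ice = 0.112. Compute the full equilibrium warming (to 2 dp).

Total gain g = 0.424 + 0.245 + 0.112 = 0.781.
Amplification A = 1/(1 − 0.781) = 4.566.
ΔT = 6.36 × 4.566 = 29.04 K.

29.04 K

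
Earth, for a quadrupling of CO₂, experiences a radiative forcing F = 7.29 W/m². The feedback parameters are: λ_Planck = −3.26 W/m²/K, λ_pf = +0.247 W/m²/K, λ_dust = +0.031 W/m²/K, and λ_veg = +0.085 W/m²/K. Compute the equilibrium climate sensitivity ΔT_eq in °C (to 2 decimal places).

2.52 °C

Net feedback parameter λ = (−3.26) + (+0.247) + (+0.031) + (+0.085) = -2.897 W/m²/K.
ΔT = −F/λ = −7.29/(-2.897) = 2.52 °C.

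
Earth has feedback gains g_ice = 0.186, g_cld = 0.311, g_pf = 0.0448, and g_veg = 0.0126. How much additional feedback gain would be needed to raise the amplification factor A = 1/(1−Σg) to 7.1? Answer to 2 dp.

Current total gain = 0.5544.
Target gain for A = 7.1: g* = 1 − 1/7.1 = 0.8592.
Additional gain needed = 0.8592 − 0.5544 = 0.30.

0.30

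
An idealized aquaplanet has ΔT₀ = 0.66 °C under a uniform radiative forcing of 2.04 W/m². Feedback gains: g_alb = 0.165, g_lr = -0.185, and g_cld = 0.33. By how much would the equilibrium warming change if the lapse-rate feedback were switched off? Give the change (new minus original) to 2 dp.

0.35 °C

Original: g = 0.31, ΔT = 0.66/(1−0.31) = 0.9565 °C.
Without lapse-rate: g' = 0.495, ΔT' = 0.66/(1−0.495) = 1.3069 °C.
Change = 1.3069 − 0.9565 = 0.35 °C.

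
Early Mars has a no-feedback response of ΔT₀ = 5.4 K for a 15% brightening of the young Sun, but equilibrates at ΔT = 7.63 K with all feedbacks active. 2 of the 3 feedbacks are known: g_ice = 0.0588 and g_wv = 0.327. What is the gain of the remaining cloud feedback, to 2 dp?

Amplification A = ΔT/ΔT₀ = 7.63/5.4 = 1.413.
Total gain g = 1 − 1/A = 1 − 1/1.413 = 0.2923.
Known gains sum to 0.0588 + 0.327 = 0.3858.
g_cld = 0.2923 − 0.3858 = -0.09.

-0.09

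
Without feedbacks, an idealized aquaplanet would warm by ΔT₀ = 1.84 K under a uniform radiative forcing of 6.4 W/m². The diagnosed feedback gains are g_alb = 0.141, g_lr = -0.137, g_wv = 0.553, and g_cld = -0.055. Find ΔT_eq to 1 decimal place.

Total gain g = 0.141 − 0.137 + 0.553 − 0.055 = 0.502.
Amplification A = 1/(1 − 0.502) = 2.008.
ΔT = 1.84 × 2.008 = 3.7 K.

3.7 K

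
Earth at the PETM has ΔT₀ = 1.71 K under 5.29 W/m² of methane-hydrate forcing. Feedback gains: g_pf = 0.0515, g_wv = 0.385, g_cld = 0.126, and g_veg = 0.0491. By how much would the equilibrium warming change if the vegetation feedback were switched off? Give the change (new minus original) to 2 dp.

Original: g = 0.6116, ΔT = 1.71/(1−0.6116) = 4.4027 K.
Without vegetation: g' = 0.5625, ΔT' = 1.71/(1−0.5625) = 3.9086 K.
Change = 3.9086 − 4.4027 = -0.49 K.

-0.49 K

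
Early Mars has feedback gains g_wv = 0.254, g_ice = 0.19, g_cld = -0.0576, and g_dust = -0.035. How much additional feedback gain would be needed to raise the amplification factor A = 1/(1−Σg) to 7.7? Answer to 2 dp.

0.52

Current total gain = 0.3514.
Target gain for A = 7.7: g* = 1 − 1/7.7 = 0.8701.
Additional gain needed = 0.8701 − 0.3514 = 0.52.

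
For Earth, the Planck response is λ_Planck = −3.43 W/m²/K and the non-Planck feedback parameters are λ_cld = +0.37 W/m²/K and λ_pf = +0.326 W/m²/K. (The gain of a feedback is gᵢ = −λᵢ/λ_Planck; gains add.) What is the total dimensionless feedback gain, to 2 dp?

0.20

Convert to gains: g_cld = 0.37/3.43 = 0.1079; g_pf = 0.326/3.43 = 0.09504.
Total gain g = 0.20294.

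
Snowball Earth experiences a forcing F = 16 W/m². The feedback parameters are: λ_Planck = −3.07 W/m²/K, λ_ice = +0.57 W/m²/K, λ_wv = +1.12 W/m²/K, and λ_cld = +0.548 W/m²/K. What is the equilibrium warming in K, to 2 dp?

Net feedback parameter λ = (−3.07) + (+0.57) + (+1.12) + (+0.548) = -0.832 W/m²/K.
ΔT = −F/λ = −16/(-0.832) = 19.23 K.

19.23 K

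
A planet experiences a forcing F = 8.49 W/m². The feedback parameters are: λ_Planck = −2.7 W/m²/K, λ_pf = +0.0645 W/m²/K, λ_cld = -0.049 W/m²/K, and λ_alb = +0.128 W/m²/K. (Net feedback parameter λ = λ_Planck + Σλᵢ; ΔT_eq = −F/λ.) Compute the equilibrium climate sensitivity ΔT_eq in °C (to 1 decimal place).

Net feedback parameter λ = (−2.7) + (+0.0645) + (-0.049) + (+0.128) = -2.5565 W/m²/K.
ΔT = −F/λ = −8.49/(-2.5565) = 3.3 °C.

3.3 °C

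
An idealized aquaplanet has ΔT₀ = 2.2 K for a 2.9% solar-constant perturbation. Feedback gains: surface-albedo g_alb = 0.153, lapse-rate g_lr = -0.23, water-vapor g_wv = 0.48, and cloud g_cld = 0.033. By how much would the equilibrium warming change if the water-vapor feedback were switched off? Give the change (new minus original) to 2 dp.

-1.79 K

Original: g = 0.436, ΔT = 2.2/(1−0.436) = 3.9007 K.
Without water-vapor: g' = -0.044, ΔT' = 2.2/(1+0.044) = 2.1073 K.
Change = 2.1073 − 3.9007 = -1.79 K.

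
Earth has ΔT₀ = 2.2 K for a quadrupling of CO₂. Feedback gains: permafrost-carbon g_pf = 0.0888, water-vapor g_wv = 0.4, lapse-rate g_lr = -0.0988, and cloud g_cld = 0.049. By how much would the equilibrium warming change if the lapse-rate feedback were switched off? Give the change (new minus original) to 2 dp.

Original: g = 0.439, ΔT = 2.2/(1−0.439) = 3.9216 K.
Without lapse-rate: g' = 0.5378, ΔT' = 2.2/(1−0.5378) = 4.7598 K.
Change = 4.7598 − 3.9216 = 0.84 K.

0.84 K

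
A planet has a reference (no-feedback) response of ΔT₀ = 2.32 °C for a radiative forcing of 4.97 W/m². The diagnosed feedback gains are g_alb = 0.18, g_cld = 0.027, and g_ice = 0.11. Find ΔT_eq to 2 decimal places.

3.40 °C

Total gain g = 0.18 + 0.027 + 0.11 = 0.317.
Amplification A = 1/(1 − 0.317) = 1.464.
ΔT = 2.32 × 1.464 = 3.40 °C.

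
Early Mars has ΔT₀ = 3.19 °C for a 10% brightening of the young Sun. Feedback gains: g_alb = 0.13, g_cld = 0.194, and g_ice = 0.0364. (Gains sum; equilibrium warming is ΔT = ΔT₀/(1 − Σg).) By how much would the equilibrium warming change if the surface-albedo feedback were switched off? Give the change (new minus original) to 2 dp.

-0.84 °C

Original: g = 0.3604, ΔT = 3.19/(1−0.3604) = 4.9875 °C.
Without surface-albedo: g' = 0.2304, ΔT' = 3.19/(1−0.2304) = 4.1450 °C.
Change = 4.1450 − 4.9875 = -0.84 °C.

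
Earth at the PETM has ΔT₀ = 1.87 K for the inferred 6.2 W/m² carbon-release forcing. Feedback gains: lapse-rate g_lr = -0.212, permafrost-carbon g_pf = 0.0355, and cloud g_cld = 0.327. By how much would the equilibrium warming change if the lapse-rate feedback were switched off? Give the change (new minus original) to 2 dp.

0.73 K

Original: g = 0.1505, ΔT = 1.87/(1−0.1505) = 2.2013 K.
Without lapse-rate: g' = 0.3625, ΔT' = 1.87/(1−0.3625) = 2.9333 K.
Change = 2.9333 − 2.2013 = 0.73 K.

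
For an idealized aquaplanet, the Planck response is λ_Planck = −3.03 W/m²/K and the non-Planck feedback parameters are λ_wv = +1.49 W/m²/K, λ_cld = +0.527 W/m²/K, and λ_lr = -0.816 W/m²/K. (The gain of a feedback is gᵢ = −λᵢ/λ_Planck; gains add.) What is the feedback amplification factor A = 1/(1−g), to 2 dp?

1.66

Convert to gains: g_wv = 1.49/3.03 = 0.4917; g_cld = 0.527/3.03 = 0.1739; g_lr = -0.816/3.03 = -0.2693.
Total gain g = 0.3963.
A = 1/(1 − 0.3963) = 1.66.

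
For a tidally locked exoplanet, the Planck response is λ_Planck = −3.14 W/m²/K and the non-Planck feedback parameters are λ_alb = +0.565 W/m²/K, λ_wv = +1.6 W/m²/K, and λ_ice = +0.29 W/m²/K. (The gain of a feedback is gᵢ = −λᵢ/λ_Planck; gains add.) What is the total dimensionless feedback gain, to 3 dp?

0.782

Convert to gains: g_alb = 0.565/3.14 = 0.1799; g_wv = 1.6/3.14 = 0.5096; g_ice = 0.29/3.14 = 0.09236.
Total gain g = 0.78186.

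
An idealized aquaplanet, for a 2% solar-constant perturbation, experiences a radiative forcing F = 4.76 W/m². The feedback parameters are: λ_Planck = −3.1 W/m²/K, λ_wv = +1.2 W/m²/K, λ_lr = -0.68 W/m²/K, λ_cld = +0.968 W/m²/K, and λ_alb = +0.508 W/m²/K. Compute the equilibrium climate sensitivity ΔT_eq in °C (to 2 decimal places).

Net feedback parameter λ = (−3.1) + (+1.2) + (-0.68) + (+0.968) + (+0.508) = -1.104 W/m²/K.
ΔT = −F/λ = −4.76/(-1.104) = 4.31 °C.

4.31 °C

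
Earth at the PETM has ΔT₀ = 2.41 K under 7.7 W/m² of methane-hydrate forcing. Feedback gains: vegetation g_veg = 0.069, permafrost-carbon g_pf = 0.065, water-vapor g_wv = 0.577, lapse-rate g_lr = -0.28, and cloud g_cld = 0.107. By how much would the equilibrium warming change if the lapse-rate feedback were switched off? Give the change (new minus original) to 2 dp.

8.03 K

Original: g = 0.538, ΔT = 2.41/(1−0.538) = 5.2165 K.
Without lapse-rate: g' = 0.818, ΔT' = 2.41/(1−0.818) = 13.2418 K.
Change = 13.2418 − 5.2165 = 8.03 K.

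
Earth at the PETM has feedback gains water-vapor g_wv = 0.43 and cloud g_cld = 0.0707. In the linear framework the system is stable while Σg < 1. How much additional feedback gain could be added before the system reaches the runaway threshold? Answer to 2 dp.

Current total gain = 0.43 + 0.0707 = 0.5007.
Margin to runaway = 1 − 0.5007 = 0.50.

0.50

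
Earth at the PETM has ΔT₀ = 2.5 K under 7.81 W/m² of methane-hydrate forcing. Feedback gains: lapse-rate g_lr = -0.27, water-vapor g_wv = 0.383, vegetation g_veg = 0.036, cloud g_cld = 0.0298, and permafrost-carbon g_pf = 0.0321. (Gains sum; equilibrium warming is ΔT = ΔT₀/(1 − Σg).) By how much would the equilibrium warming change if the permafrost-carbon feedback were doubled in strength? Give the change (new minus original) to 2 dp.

0.13 K

Original: g = 0.2109, ΔT = 2.5/(1−0.2109) = 3.1682 K.
With doubled permafrost-carbon: g' = 0.243, ΔT' = 2.5/(1−0.243) = 3.3025 K.
Change = 3.3025 − 3.1682 = 0.13 K.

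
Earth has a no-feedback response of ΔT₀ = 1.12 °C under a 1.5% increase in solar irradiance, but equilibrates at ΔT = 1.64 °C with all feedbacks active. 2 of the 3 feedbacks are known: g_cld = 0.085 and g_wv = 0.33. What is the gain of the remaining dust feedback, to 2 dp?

-0.10

Amplification A = ΔT/ΔT₀ = 1.64/1.12 = 1.464.
Total gain g = 1 − 1/A = 1 − 1/1.464 = 0.3169.
Known gains sum to 0.085 + 0.33 = 0.415.
g_dust = 0.3169 − 0.415 = -0.10.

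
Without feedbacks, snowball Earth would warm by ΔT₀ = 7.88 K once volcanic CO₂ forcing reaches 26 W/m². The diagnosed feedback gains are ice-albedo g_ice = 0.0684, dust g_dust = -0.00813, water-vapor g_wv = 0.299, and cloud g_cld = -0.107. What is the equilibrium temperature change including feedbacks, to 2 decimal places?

10.54 K

Total gain g = 0.0684 − 0.00813 + 0.299 − 0.107 = 0.25227.
Amplification A = 1/(1 − 0.25227) = 1.337.
ΔT = 7.88 × 1.337 = 10.54 K.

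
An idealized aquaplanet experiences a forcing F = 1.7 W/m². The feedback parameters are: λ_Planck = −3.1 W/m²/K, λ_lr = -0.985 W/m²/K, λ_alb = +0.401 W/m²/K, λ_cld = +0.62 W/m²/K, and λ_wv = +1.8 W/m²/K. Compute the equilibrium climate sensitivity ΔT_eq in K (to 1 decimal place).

1.3 K

Net feedback parameter λ = (−3.1) + (-0.985) + (+0.401) + (+0.62) + (+1.8) = -1.264 W/m²/K.
ΔT = −F/λ = −1.7/(-1.264) = 1.3 K.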